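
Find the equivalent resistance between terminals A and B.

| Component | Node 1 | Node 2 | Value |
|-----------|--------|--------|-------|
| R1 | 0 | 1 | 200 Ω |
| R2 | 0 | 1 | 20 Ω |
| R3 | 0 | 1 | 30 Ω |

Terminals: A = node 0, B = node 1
Reduce the network between node 0 (A) and node 1 (B) by series/parallel combination:
  Rp1 = R1 ‖ R2 ‖ R3 (parallel, all between nodes 0 and 1) = 1/(1/200 + 1/20 + 1/30) = 11.32 Ω
R_eq = 11.32 Ω

Final answer: 11.32 Ω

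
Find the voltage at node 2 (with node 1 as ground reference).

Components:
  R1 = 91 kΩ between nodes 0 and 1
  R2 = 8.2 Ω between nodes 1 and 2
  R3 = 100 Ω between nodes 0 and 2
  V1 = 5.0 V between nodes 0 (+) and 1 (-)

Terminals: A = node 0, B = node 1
Nodal analysis, taking node 1 as the 0 V reference.
Source V1 fixes V_0 = 5 V.
KCL at each unknown node (sum of currents leaving = 0; resistances in Ω):
  Node 2: (V_2 - 0)/8.2 + (V_2 - 5)/100 = 0
Collecting terms: 0.132 × V_2 = 0.05  =>  V_2 = 0.3789 V
The requested potential is V_2 = 0.3789 V.

Final answer: V_2 = 0.3789 V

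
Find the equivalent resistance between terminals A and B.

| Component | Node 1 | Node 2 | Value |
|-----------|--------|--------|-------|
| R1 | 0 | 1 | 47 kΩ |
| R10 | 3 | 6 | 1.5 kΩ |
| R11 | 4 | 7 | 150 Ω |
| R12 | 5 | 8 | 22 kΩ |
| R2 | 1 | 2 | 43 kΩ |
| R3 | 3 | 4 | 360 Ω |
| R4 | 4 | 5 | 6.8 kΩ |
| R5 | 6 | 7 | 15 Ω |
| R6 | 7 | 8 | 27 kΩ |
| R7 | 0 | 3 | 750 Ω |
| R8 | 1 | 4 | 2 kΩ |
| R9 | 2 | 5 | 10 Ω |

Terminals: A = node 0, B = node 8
The network is not a plain series/parallel combination. Inject a 1 A test current into terminal A (node 0) and return it from terminal B (node 8); then R_eq = V_A / (1 A).
Nodal analysis, taking node 8 as the 0 V reference.
Current source I_test pushes 1 A into node 0 and draws it out of node 8.
KCL at each unknown node (sum of currents leaving = 0; resistances in Ω):
  Node 0: (V_0 - V_1)/47000 + (V_0 - V_3)/750 - 1 = 0
  Node 1: (V_1 - V_0)/47000 + (V_1 - V_2)/43000 + (V_1 - V_4)/2000 = 0
  Node 2: (V_2 - V_1)/43000 + (V_2 - V_5)/10 = 0
  Node 3: (V_3 - V_0)/750 + (V_3 - V_4)/360 + (V_3 - V_6)/1500 = 0
  Node 4: (V_4 - V_1)/2000 + (V_4 - V_3)/360 + (V_4 - V_5)/6800 + (V_4 - V_7)/150 = 0
  Node 5: (V_5 - V_2)/10 + (V_5 - V_4)/6800 + (V_5 - 0)/22000 = 0
  Node 6: (V_6 - V_3)/1500 + (V_6 - V_7)/15 = 0
  Node 7: (V_7 - V_4)/150 + (V_7 - V_6)/15 + (V_7 - 0)/27000 = 0
Collecting terms (coefficients in siemens):
  0.001355·V_0 - 0.00002128·V_1 - 0.001333·V_3 = 1
  0.0005445·V_1 - 0.00002128·V_0 - 0.00002326·V_2 - 0.0005·V_4 = 0
  0.1·V_2 - 0.00002326·V_1 - 0.1·V_5 = 0
  0.004778·V_3 - 0.001333·V_0 - 0.002778·V_4 - 0.0006667·V_6 = 0
  0.01009·V_4 - 0.0005·V_1 - 0.002778·V_3 - 0.0001471·V_5 - 0.006667·V_7 = 0
  0.1002·V_5 - 0.1·V_2 - 0.0001471·V_4 = 0
  0.06733·V_6 - 0.0006667·V_3 - 0.06667·V_7 = 0
  0.07337·V_7 - 0.006667·V_4 - 0.06667·V_6 = 0
Solving these 8 simultaneous equations (Gaussian elimination) gives:
  V_0 = 14750 V, V_1 = 13660 V, V_2 = 10840 V, V_3 = 14020 V
  V_4 = 13740 V, V_5 = 10840 V, V_6 = 13700 V, V_7 = 13700 V
R_eq = V_0 / 1 A = 14750 Ω = 14.75 kΩ

Final answer: 14.75 kΩ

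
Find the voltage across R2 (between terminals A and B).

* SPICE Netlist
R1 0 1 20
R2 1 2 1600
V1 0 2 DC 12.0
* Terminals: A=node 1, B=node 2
R1 and R2 are in series across V1 (node 0 → node 1 → node 2), and the output A–B is taken across R2, so this is a voltage divider.
Series current: I = V1/(R1 + R2) = 12/(20 + 1600) = 12/1620 = 0.007407 A
V_R2 = I × R2 = V1 × R2/(R1 + R2) = 12 × 1600/1620 = 11.85 V

Final answer: 11.85 V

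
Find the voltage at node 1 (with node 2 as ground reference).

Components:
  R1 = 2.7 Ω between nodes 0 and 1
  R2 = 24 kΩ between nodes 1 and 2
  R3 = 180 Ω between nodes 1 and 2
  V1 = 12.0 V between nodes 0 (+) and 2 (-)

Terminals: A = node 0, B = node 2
Nodal analysis, taking node 2 as the 0 V reference.
Source V1 fixes V_0 = 12 V.
KCL at each unknown node (sum of currents leaving = 0; resistances in Ω):
  Node 1: (V_1 - 12)/2.7 + (V_1 - 0)/24000 + (V_1 - 0)/180 = 0
Collecting terms: 0.376 × V_1 = 4.444  =>  V_1 = 11.82 V
The requested potential is V_1 = 11.82 V.

Final answer: V_1 = 11.82 V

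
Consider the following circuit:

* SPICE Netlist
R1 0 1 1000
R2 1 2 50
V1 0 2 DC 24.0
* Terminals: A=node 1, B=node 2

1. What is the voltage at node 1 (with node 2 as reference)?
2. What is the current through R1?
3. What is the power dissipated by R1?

Nodal analysis, taking node 2 as the 0 V reference.
Source V1 fixes V_0 = 24 V.
KCL at each unknown node (sum of currents leaving = 0; resistances in Ω):
  Node 1: (V_1 - 24)/1000 + (V_1 - 0)/50 = 0
Collecting terms: 0.021 × V_1 = 0.024  =>  V_1 = 1.143 V
Part 1:
  Read off the nodal solution: V_1 = 1.143 V
Part 2:
  I_R1 = (V_0 - V_1)/R1 = (24 - 1.143)/1000 = 0.02286 A
  Magnitude: I_R1 = 0.02286 A
Part 3:
  I_R1 = (V_0 - V_1)/R1 = (24 - 1.143)/1000 = 0.02286 A
  P_R1 = I_R1² × R1 = (0.02286)² × 1000 = 0.5224 W

Final answers:
1. V_1 = 1.143 V
2. I_R1 = 0.02286 A
3. P_R1 = 0.5224 W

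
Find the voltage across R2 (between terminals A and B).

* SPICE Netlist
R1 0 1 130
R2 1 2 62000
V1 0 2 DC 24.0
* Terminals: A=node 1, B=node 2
R1 and R2 are in series across V1 (node 0 → node 1 → node 2), and the output A–B is taken across R2, so this is a voltage divider.
Series current: I = V1/(R1 + R2) = 24/(130 + 62000) = 24/62130 = 0.0003863 A
V_R2 = I × R2 = V1 × R2/(R1 + R2) = 24 × 62000/62130 = 23.95 V

Final answer: 23.95 V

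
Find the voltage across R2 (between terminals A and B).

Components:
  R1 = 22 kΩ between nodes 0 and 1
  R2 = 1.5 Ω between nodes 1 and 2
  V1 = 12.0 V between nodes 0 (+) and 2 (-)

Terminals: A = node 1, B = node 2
R1 and R2 are in series across V1 (node 0 → node 1 → node 2), and the output A–B is taken across R2, so this is a voltage divider.
Series current: I = V1/(R1 + R2) = 12/(22000 + 1.5) = 12/22000 = 0.0005454 A
V_R2 = I × R2 = V1 × R2/(R1 + R2) = 12 × 1.5/22000 = 0.0008181 V

Final answer: 0.0008181 V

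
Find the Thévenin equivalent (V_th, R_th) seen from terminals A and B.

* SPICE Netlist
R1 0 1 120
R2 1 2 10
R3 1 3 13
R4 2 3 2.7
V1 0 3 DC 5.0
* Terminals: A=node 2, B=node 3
Step 1 — V_th is the open-circuit voltage V_A - V_B (nothing connected across the terminals).
Nodal analysis, taking node 3 as the 0 V reference.
Source V1 fixes V_0 = 5 V.
KCL at each unknown node (sum of currents leaving = 0; resistances in Ω):
  Node 1: (V_1 - 5)/120 + (V_1 - V_2)/10 + (V_1 - 0)/13 = 0
  Node 2: (V_2 - V_1)/10 + (V_2 - 0)/2.7 = 0
Collecting terms (coefficients in siemens):
  0.1853·V_1 - 0.1·V_2 = 0.04167
  0.4704·V_2 - 0.1·V_1 = 0
Determinant D = (0.1853)(0.4704) - (-0.1)(-0.1) = 0.07714
V_1 = [(0.04167)(0.4704) - (-0.1)(0)]/D = 0.2541 V
V_2 = [(0.1853)(0) - (0.04167)(-0.1)]/D = 0.05401 V
V_th = V_2 - V_3 = 0.05401 - 0 = 0.05401 V
Step 2 — R_th: zero the source — replace V1 by a short circuit (node 3 merges into node 0) — and find the resistance seen between A (node 2) and B (node 0).
Reduce the network between node 2 (A) and node 0 (B) by series/parallel combination:
  Rp1 = R1 ‖ R3 (parallel, both between nodes 0 and 1) = 1/(1/120 + 1/13) = 11.73 Ω
  Rs1 = R2 + Rp1 (series, joined only at node 1) = 10 + 11.73 = 21.73 Ω
  Rp2 = R4 ‖ Rs1 (parallel, both between nodes 0 and 2) = 1/(1/2.7 + 1/21.73) = 2.402 Ω
R_th = 2.402 Ω

Final answer: V_th = 0.05401 V, R_th = 2.402 Ω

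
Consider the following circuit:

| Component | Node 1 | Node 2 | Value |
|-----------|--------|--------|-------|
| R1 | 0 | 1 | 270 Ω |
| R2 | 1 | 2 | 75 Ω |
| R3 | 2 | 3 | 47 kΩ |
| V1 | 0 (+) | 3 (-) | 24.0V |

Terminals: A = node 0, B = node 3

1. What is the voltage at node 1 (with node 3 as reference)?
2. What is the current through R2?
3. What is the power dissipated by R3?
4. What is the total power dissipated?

Nodal analysis, taking node 3 as the 0 V reference.
Source V1 fixes V_0 = 24 V.
KCL at each unknown node (sum of currents leaving = 0; resistances in Ω):
  Node 1: (V_1 - 24)/270 + (V_1 - V_2)/75 = 0
  Node 2: (V_2 - V_1)/75 + (V_2 - 0)/47000 = 0
Collecting terms (coefficients in siemens):
  0.01704·V_1 - 0.01333·V_2 = 0.08889
  0.01335·V_2 - 0.01333·V_1 = 0
Determinant D = (0.01704)(0.01335) - (-0.01333)(-0.01333) = 0.00004975
V_1 = [(0.08889)(0.01335) - (-0.01333)(0)]/D = 23.86 V
V_2 = [(0.01704)(0) - (0.08889)(-0.01333)]/D = 23.83 V
Part 1:
  Read off the nodal solution: V_1 = 23.86 V
Part 2:
  I_R2 = (V_1 - V_2)/R2 = (23.86 - 23.83)/75 = 0.0005069 A
  Magnitude: I_R2 = 0.0005069 A
Part 3:
  I_R3 = (V_2 - V_3)/R3 = (23.83 - 0)/47000 = 0.0005069 A
  P_R3 = I_R3² × R3 = (0.0005069)² × 47000 = 0.01208 W
Part 4:
  Power in each resistor, P = (ΔV)²/R:
    P_R1 = (24 - 23.86)²/270 = 0.00006938 W
    P_R2 = (23.86 - 23.83)²/75 = 0.00001927 W
    P_R3 = (23.83 - 0)²/47000 = 0.01208 W
  P_total = P_R1 + P_R2 + P_R3 = 0.01217 W

Final answers:
1. V_1 = 23.86 V
2. I_R2 = 0.0005069 A
3. P_R3 = 0.01208 W
4. P_total = 0.01217 W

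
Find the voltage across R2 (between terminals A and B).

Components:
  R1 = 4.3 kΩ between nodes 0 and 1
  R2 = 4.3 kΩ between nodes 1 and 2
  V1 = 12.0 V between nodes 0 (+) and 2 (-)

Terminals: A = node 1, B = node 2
R1 and R2 are in series across V1 (node 0 → node 1 → node 2), and the output A–B is taken across R2, so this is a voltage divider.
Series current: I = V1/(R1 + R2) = 12/(4300 + 4300) = 12/8600 = 0.001395 A
V_R2 = I × R2 = V1 × R2/(R1 + R2) = 12 × 4300/8600 = 6 V

Final answer: 6 V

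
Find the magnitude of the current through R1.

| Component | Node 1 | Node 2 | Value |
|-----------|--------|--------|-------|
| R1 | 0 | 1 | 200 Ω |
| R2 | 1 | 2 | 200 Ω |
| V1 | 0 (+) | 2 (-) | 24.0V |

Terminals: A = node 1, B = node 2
Nodal analysis, taking node 2 as the 0 V reference.
Source V1 fixes V_0 = 24 V.
KCL at each unknown node (sum of currents leaving = 0; resistances in Ω):
  Node 1: (V_1 - 24)/200 + (V_1 - 0)/200 = 0
Collecting terms: 0.01 × V_1 = 0.12  =>  V_1 = 12 V
I_R1 = (V_0 - V_1)/R1 = (24 - 12)/200 = 0.06 A
|I_R1| = 0.06 A

Final answer: |I_R1| = 0.06 A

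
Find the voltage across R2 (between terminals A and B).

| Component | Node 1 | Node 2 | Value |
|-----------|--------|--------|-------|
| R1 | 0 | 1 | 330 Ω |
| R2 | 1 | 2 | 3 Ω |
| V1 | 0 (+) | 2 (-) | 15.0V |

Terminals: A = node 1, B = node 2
R1 and R2 are in series across V1 (node 0 → node 1 → node 2), and the output A–B is taken across R2, so this is a voltage divider.
Series current: I = V1/(R1 + R2) = 15/(330 + 3) = 15/333 = 0.04505 A
V_R2 = I × R2 = V1 × R2/(R1 + R2) = 15 × 3/333 = 0.1351 V

Final answer: 0.1351 V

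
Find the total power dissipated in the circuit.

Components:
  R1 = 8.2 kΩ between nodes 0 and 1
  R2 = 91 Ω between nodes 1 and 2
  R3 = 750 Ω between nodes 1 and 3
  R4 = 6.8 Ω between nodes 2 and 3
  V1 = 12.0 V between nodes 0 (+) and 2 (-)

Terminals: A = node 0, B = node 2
Nodal analysis, taking node 2 as the 0 V reference.
Source V1 fixes V_0 = 12 V.
KCL at each unknown node (sum of currents leaving = 0; resistances in Ω):
  Node 1: (V_1 - 12)/8200 + (V_1 - 0)/91 + (V_1 - V_3)/750 = 0
  Node 3: (V_3 - V_1)/750 + (V_3 - 0)/6.8 = 0
Collecting terms (coefficients in siemens):
  0.01244·V_1 - 0.001333·V_3 = 0.001463
  0.1484·V_3 - 0.001333·V_1 = 0
Determinant D = (0.01244)(0.1484) - (-0.001333)(-0.001333) = 0.001845
V_1 = [(0.001463)(0.1484) - (-0.001333)(0)]/D = 0.1177 V
V_3 = [(0.01244)(0) - (0.001463)(-0.001333)]/D = 0.001058 V
Power in each resistor, P = (ΔV)²/R:
  P_R1 = (12 - 0.1177)²/8200 = 0.01722 W
  P_R2 = (0.1177 - 0)²/91 = 0.0001523 W
  P_R3 = (0.1177 - 0.001058)²/750 = 0.00001814 W
  P_R4 = (0 - 0.001058)²/6.8 = 0.0000001645 W
P_total = P_R1 + P_R2 + P_R3 + P_R4 = 0.01739 W

Final answer: 0.01739 W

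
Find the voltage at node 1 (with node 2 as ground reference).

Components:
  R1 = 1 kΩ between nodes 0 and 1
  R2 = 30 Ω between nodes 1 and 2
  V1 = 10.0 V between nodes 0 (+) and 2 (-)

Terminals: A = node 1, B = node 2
Nodal analysis, taking node 2 as the 0 V reference.
Source V1 fixes V_0 = 10 V.
KCL at each unknown node (sum of currents leaving = 0; resistances in Ω):
  Node 1: (V_1 - 10)/1000 + (V_1 - 0)/30 = 0
Collecting terms: 0.03433 × V_1 = 0.01  =>  V_1 = 0.2913 V
The requested potential is V_1 = 0.2913 V.

Final answer: V_1 = 0.2913 V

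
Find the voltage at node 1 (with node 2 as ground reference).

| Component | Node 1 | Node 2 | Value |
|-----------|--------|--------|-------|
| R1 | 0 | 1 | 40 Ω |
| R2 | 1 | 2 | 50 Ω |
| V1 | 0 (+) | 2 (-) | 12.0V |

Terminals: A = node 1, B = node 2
Nodal analysis, taking node 2 as the 0 V reference.
Source V1 fixes V_0 = 12 V.
KCL at each unknown node (sum of currents leaving = 0; resistances in Ω):
  Node 1: (V_1 - 12)/40 + (V_1 - 0)/50 = 0
Collecting terms: 0.045 × V_1 = 0.3  =>  V_1 = 6.667 V
The requested potential is V_1 = 6.667 V.

Final answer: V_1 = 6.667 V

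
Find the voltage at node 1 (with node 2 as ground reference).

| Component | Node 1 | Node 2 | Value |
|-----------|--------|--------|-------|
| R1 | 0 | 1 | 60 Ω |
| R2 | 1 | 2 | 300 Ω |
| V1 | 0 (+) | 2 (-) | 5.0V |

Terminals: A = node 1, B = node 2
Nodal analysis, taking node 2 as the 0 V reference.
Source V1 fixes V_0 = 5 V.
KCL at each unknown node (sum of currents leaving = 0; resistances in Ω):
  Node 1: (V_1 - 5)/60 + (V_1 - 0)/300 = 0
Collecting terms: 0.02 × V_1 = 0.08333  =>  V_1 = 4.167 V
The requested potential is V_1 = 4.167 V.

Final answer: V_1 = 4.167 V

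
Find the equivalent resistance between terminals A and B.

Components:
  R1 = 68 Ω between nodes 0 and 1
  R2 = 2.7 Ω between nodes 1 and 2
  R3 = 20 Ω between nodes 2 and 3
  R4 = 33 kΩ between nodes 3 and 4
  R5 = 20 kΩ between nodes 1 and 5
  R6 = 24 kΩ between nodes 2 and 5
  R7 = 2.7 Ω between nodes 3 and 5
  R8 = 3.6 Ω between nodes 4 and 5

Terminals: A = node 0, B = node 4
The network is not a plain series/parallel combination. Inject a 1 A test current into terminal A (node 0) and return it from terminal B (node 4); then R_eq = V_A / (1 A).
Nodal analysis, taking node 4 as the 0 V reference.
Current source I_test pushes 1 A into node 0 and draws it out of node 4.
KCL at each unknown node (sum of currents leaving = 0; resistances in Ω):
  Node 0: (V_0 - V_1)/68 - 1 = 0
  Node 1: (V_1 - V_0)/68 + (V_1 - V_2)/2.7 + (V_1 - V_5)/20000 = 0
  Node 2: (V_2 - V_1)/2.7 + (V_2 - V_3)/20 + (V_2 - V_5)/24000 = 0
  Node 3: (V_3 - V_2)/20 + (V_3 - 0)/33000 + (V_3 - V_5)/2.7 = 0
  Node 5: (V_5 - V_1)/20000 + (V_5 - V_2)/24000 + (V_5 - V_3)/2.7 + (V_5 - 0)/3.6 = 0
Collecting terms (coefficients in siemens):
  0.01471·V_0 - 0.01471·V_1 = 1
  0.3851·V_1 - 0.01471·V_0 - 0.3704·V_2 - 0.00005·V_5 = 0
  0.4204·V_2 - 0.3704·V_1 - 0.05·V_3 - 0.00004167·V_5 = 0
  0.4204·V_3 - 0.05·V_2 - 0.3704·V_5 = 0
  0.6482·V_5 - 0.00005·V_1 - 0.00004167·V_2 - 0.3704·V_3 = 0
Solving these 5 simultaneous equations (Gaussian elimination) gives:
  V_0 = 96.95 V, V_1 = 28.95 V, V_2 = 26.25 V, V_3 = 6.293 V
  V_5 = 3.599 V
R_eq = V_0 / 1 A = 96.95 Ω

Final answer: 96.95 Ω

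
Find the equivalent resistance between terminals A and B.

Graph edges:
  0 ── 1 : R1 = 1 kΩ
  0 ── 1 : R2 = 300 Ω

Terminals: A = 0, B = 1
Reduce the network between node 0 (A) and node 1 (B) by series/parallel combination:
  Rp1 = R1 ‖ R2 (parallel, both between nodes 0 and 1) = 1/(1/1000 + 1/300) = 230.8 Ω
R_eq = 230.8 Ω

Final answer: 230.8 Ω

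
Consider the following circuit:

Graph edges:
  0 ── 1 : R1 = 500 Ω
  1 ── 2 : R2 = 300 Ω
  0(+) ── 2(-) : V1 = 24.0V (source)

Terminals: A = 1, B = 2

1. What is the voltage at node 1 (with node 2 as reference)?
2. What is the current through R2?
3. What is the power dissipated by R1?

Nodal analysis, taking node 2 as the 0 V reference.
Source V1 fixes V_0 = 24 V.
KCL at each unknown node (sum of currents leaving = 0; resistances in Ω):
  Node 1: (V_1 - 24)/500 + (V_1 - 0)/300 = 0
Collecting terms: 0.005333 × V_1 = 0.048  =>  V_1 = 9 V
Part 1:
  Read off the nodal solution: V_1 = 9 V
Part 2:
  I_R2 = (V_1 - V_2)/R2 = (9 - 0)/300 = 0.03 A
  Magnitude: I_R2 = 0.03 A
Part 3:
  I_R1 = (V_0 - V_1)/R1 = (24 - 9)/500 = 0.03 A
  P_R1 = I_R1² × R1 = (0.03)² × 500 = 0.45 W

Final answers:
1. V_1 = 9 V
2. I_R2 = 0.03 A
3. P_R1 = 0.45 W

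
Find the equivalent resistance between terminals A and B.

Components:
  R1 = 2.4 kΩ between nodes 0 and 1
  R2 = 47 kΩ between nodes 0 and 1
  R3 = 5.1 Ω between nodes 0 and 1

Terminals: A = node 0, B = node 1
Reduce the network between node 0 (A) and node 1 (B) by series/parallel combination:
  Rp1 = R1 ‖ R2 ‖ R3 (parallel, all between nodes 0 and 1) = 1/(1/2400 + 1/47000 + 1/5.1) = 5.089 Ω
R_eq = 5.089 Ω

Final answer: 5.089 Ω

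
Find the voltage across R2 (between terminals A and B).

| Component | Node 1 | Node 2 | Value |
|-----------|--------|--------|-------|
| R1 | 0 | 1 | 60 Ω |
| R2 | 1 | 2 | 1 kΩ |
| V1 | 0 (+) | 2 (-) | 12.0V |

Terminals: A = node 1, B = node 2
R1 and R2 are in series across V1 (node 0 → node 1 → node 2), and the output A–B is taken across R2, so this is a voltage divider.
Series current: I = V1/(R1 + R2) = 12/(60 + 1000) = 12/1060 = 0.01132 A
V_R2 = I × R2 = V1 × R2/(R1 + R2) = 12 × 1000/1060 = 11.32 V

Final answer: 11.32 V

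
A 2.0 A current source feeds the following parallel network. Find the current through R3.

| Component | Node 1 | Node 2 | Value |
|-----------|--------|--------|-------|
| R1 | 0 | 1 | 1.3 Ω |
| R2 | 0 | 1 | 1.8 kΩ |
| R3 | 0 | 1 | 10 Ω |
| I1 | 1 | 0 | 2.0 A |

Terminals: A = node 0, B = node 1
All resistors sit directly between nodes 0 and 1, so they are in parallel and share one voltage V; the full source current 2 A splits among them.
1/R_par = 1/1.3 + 1/1800 + 1/10 = 0.8698 S  =>  R_par = 1.15 Ω
V = I × R_par = 2 × 1.15 = 2.299 V
I_R3 = V/R3 = 2.299/10 = 0.2299 A

Final answer: 0.2299 A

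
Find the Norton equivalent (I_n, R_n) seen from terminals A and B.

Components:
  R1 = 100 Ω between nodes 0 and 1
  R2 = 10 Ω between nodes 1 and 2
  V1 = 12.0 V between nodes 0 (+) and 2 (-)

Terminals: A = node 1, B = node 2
Find the Thévenin equivalent first; then I_n = V_th/R_th and R_n = R_th.
Step 1 — V_th is the open-circuit voltage V_A - V_B (nothing connected across the terminals).
Nodal analysis, taking node 2 as the 0 V reference.
Source V1 fixes V_0 = 12 V.
KCL at each unknown node (sum of currents leaving = 0; resistances in Ω):
  Node 1: (V_1 - 12)/100 + (V_1 - 0)/10 = 0
Collecting terms: 0.11 × V_1 = 0.12  =>  V_1 = 1.091 V
V_th = V_1 - V_2 = 1.091 - 0 = 1.091 V
Step 2 — R_th: zero the source — replace V1 by a short circuit (node 2 merges into node 0) — and find the resistance seen between A (node 1) and B (node 0).
Reduce the network between node 1 (A) and node 0 (B) by series/parallel combination:
  Rp1 = R1 ‖ R2 (parallel, both between nodes 0 and 1) = 1/(1/100 + 1/10) = 9.091 Ω
R_th = 9.091 Ω
I_n = V_th/R_th = 1.091/9.091 = 0.12 A, and R_n = R_th = 9.091 Ω

Final answer: I_n = 0.12 A, R_n = 9.091 Ω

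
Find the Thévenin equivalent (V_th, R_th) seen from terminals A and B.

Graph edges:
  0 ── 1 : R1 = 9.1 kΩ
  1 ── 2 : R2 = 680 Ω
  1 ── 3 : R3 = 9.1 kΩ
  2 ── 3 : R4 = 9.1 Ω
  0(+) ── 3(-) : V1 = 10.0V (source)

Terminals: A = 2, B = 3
Step 1 — V_th is the open-circuit voltage V_A - V_B (nothing connected across the terminals).
Nodal analysis, taking node 3 as the 0 V reference.
Source V1 fixes V_0 = 10 V.
KCL at each unknown node (sum of currents leaving = 0; resistances in Ω):
  Node 1: (V_1 - 10)/9100 + (V_1 - V_2)/680 + (V_1 - 0)/9100 = 0
  Node 2: (V_2 - V_1)/680 + (V_2 - 0)/9.1 = 0
Collecting terms (coefficients in siemens):
  0.00169·V_1 - 0.001471·V_2 = 0.001099
  0.1114·V_2 - 0.001471·V_1 = 0
Determinant D = (0.00169)(0.1114) - (-0.001471)(-0.001471) = 0.0001861
V_1 = [(0.001099)(0.1114) - (-0.001471)(0)]/D = 0.6577 V
V_2 = [(0.00169)(0) - (0.001099)(-0.001471)]/D = 0.008685 V
V_th = V_2 - V_3 = 0.008685 - 0 = 0.008685 V
Step 2 — R_th: zero the source — replace V1 by a short circuit (node 3 merges into node 0) — and find the resistance seen between A (node 2) and B (node 0).
Reduce the network between node 2 (A) and node 0 (B) by series/parallel combination:
  Rp1 = R1 ‖ R3 (parallel, both between nodes 0 and 1) = 1/(1/9100 + 1/9100) = 4550 Ω
  Rs1 = R2 + Rp1 (series, joined only at node 1) = 680 + 4550 = 5230 Ω
  Rp2 = R4 ‖ Rs1 (parallel, both between nodes 0 and 2) = 1/(1/9.1 + 1/5230) = 9.084 Ω
R_th = 9.084 Ω

Final answer: V_th = 0.008685 V, R_th = 9.084 Ω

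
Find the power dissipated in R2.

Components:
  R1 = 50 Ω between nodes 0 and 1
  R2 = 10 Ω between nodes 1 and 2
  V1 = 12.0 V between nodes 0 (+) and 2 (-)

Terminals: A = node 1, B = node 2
Nodal analysis, taking node 2 as the 0 V reference.
Source V1 fixes V_0 = 12 V.
KCL at each unknown node (sum of currents leaving = 0; resistances in Ω):
  Node 1: (V_1 - 12)/50 + (V_1 - 0)/10 = 0
Collecting terms: 0.12 × V_1 = 0.24  =>  V_1 = 2 V
I_R2 = (V_1 - V_2)/R2 = (2 - 0)/10 = 0.2 A
P_R2 = I_R2² × R2 = (0.2)² × 10 = 0.4 W

Final answer: 0.4 W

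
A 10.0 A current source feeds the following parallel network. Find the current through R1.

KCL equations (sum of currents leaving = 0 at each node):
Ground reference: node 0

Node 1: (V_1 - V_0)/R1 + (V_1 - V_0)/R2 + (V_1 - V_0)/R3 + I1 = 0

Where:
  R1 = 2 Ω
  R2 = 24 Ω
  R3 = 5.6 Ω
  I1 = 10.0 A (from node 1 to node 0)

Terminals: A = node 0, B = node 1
All resistors sit directly between nodes 0 and 1, so they are in parallel and share one voltage V; the full source current 10 A splits among them.
1/R_par = 1/2 + 1/24 + 1/5.6 = 0.7202 S  =>  R_par = 1.388 Ω
V = I × R_par = 10 × 1.388 = 13.88 V
I_R1 = V/R1 = 13.88/2 = 6.942 A

Final answer: 6.942 A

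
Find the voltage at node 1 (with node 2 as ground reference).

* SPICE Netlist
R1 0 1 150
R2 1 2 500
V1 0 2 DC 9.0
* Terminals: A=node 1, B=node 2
Nodal analysis, taking node 2 as the 0 V reference.
Source V1 fixes V_0 = 9 V.
KCL at each unknown node (sum of currents leaving = 0; resistances in Ω):
  Node 1: (V_1 - 9)/150 + (V_1 - 0)/500 = 0
Collecting terms: 0.008667 × V_1 = 0.06  =>  V_1 = 6.923 V
The requested potential is V_1 = 6.923 V.

Final answer: V_1 = 6.923 V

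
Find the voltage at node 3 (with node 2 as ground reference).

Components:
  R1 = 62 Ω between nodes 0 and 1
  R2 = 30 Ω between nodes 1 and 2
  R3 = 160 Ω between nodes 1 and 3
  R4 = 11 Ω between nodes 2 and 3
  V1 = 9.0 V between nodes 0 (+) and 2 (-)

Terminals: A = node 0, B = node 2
Nodal analysis, taking node 2 as the 0 V reference.
Source V1 fixes V_0 = 9 V.
KCL at each unknown node (sum of currents leaving = 0; resistances in Ω):
  Node 1: (V_1 - 9)/62 + (V_1 - 0)/30 + (V_1 - V_3)/160 = 0
  Node 3: (V_3 - V_1)/160 + (V_3 - 0)/11 = 0
Collecting terms (coefficients in siemens):
  0.05571·V_1 - 0.00625·V_3 = 0.1452
  0.09716·V_3 - 0.00625·V_1 = 0
Determinant D = (0.05571)(0.09716) - (-0.00625)(-0.00625) = 0.005374
V_1 = [(0.1452)(0.09716) - (-0.00625)(0)]/D = 2.624 V
V_3 = [(0.05571)(0) - (0.1452)(-0.00625)]/D = 0.1688 V
The requested potential is V_3 = 0.1688 V.

Final answer: V_3 = 0.1688 V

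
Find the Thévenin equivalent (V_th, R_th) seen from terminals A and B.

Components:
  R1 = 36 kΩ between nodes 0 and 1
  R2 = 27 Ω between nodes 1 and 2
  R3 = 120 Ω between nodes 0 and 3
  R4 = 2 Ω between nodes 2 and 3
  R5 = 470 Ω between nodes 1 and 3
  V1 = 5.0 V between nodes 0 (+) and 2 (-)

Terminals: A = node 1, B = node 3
Step 1 — V_th is the open-circuit voltage V_A - V_B (nothing connected across the terminals).
Nodal analysis, taking node 2 as the 0 V reference.
Source V1 fixes V_0 = 5 V.
KCL at each unknown node (sum of currents leaving = 0; resistances in Ω):
  Node 1: (V_1 - 5)/36000 + (V_1 - 0)/27 + (V_1 - V_3)/470 = 0
  Node 3: (V_3 - 5)/120 + (V_3 - 0)/2 + (V_3 - V_1)/470 = 0
Collecting terms (coefficients in siemens):
  0.03919·V_1 - 0.002128·V_3 = 0.0001389
  0.5105·V_3 - 0.002128·V_1 = 0.04167
Determinant D = (0.03919)(0.5105) - (-0.002128)(-0.002128) = 0.02
V_1 = [(0.0001389)(0.5105) - (-0.002128)(0.04167)]/D = 0.007977 V
V_3 = [(0.03919)(0.04167) - (0.0001389)(-0.002128)]/D = 0.08166 V
V_th = V_1 - V_3 = 0.007977 - 0.08166 = -0.07368 V
Step 2 — R_th: zero the source — replace V1 by a short circuit (node 2 merges into node 0) — and find the resistance seen between A (node 1) and B (node 3).
Reduce the network between node 1 (A) and node 3 (B) by series/parallel combination:
  Rp1 = R1 ‖ R2 (parallel, both between nodes 0 and 1) = 1/(1/36000 + 1/27) = 26.98 Ω
  Rp2 = R3 ‖ R4 (parallel, both between nodes 0 and 3) = 1/(1/120 + 1/2) = 1.967 Ω
  Rs1 = Rp1 + Rp2 (series, joined only at node 0) = 26.98 + 1.967 = 28.95 Ω
  Rp3 = R5 ‖ Rs1 (parallel, both between nodes 1 and 3) = 1/(1/470 + 1/28.95) = 27.27 Ω
R_th = 27.27 Ω

Final answer: V_th = -0.07368 V, R_th = 27.27 Ω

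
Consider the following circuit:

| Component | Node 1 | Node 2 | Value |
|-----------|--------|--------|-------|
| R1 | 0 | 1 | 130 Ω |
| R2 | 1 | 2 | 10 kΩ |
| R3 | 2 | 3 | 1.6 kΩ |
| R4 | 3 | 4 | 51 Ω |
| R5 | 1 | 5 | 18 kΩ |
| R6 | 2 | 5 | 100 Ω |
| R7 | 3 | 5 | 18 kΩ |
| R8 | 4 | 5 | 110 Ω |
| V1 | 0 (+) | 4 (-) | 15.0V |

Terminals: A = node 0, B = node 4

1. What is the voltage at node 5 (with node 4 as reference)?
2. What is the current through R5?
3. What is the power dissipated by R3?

Nodal analysis, taking node 4 as the 0 V reference.
Source V1 fixes V_0 = 15 V.
KCL at each unknown node (sum of currents leaving = 0; resistances in Ω):
  Node 1: (V_1 - 15)/130 + (V_1 - V_2)/10000 + (V_1 - V_5)/18000 = 0
  Node 2: (V_2 - V_1)/10000 + (V_2 - V_3)/1600 + (V_2 - V_5)/100 = 0
  Node 3: (V_3 - V_2)/1600 + (V_3 - 0)/51 + (V_3 - V_5)/18000 = 0
  Node 5: (V_5 - V_1)/18000 + (V_5 - V_2)/100 + (V_5 - V_3)/18000 + (V_5 - 0)/110 = 0
Collecting terms (coefficients in siemens):
  0.007848·V_1 - 0.0001·V_2 - 0.00005556·V_5 = 0.1154
  0.01073·V_2 - 0.0001·V_1 - 0.000625·V_3 - 0.01·V_5 = 0
  0.02029·V_3 - 0.000625·V_2 - 0.00005556·V_5 = 0
  0.0192·V_5 - 0.00005556·V_1 - 0.01·V_2 - 0.00005556·V_3 = 0
Solving these 4 simultaneous equations (Gaussian elimination) gives:
  V_1 = 14.71 V, V_2 = 0.3451 V, V_3 = 0.01124 V, V_5 = 0.2223 V
Part 1:
  Read off the nodal solution: V_5 = 0.2223 V
Part 2:
  I_R5 = (V_1 - V_5)/R5 = (14.71 - 0.2223)/18000 = 0.0008048 A
  Magnitude: I_R5 = 0.0008048 A
Part 3:
  I_R3 = (V_2 - V_3)/R3 = (0.3451 - 0.01124)/1600 = 0.0002086 A
  P_R3 = I_R3² × R3 = (0.0002086)² × 1600 = 0.00006965 W

Final answers:
1. V_5 = 0.2223 V
2. I_R5 = 0.0008048 A
3. P_R3 = 6.965e-05 W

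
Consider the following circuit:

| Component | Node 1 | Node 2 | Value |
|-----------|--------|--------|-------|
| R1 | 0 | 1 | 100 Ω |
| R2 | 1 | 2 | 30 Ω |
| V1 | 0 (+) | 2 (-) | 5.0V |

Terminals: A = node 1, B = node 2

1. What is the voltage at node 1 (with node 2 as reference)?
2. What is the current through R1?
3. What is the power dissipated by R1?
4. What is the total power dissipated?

Nodal analysis, taking node 2 as the 0 V reference.
Source V1 fixes V_0 = 5 V.
KCL at each unknown node (sum of currents leaving = 0; resistances in Ω):
  Node 1: (V_1 - 5)/100 + (V_1 - 0)/30 = 0
Collecting terms: 0.04333 × V_1 = 0.05  =>  V_1 = 1.154 V
Part 1:
  Read off the nodal solution: V_1 = 1.154 V
Part 2:
  I_R1 = (V_0 - V_1)/R1 = (5 - 1.154)/100 = 0.03846 A
  Magnitude: I_R1 = 0.03846 A
Part 3:
  I_R1 = (V_0 - V_1)/R1 = (5 - 1.154)/100 = 0.03846 A
  P_R1 = I_R1² × R1 = (0.03846)² × 100 = 0.1479 W
Part 4:
  Power in each resistor, P = (ΔV)²/R:
    P_R1 = (5 - 1.154)²/100 = 0.1479 W
    P_R2 = (1.154 - 0)²/30 = 0.04438 W
  P_total = P_R1 + P_R2 = 0.1923 W

Final answers:
1. V_1 = 1.154 V
2. I_R1 = 0.03846 A
3. P_R1 = 0.1479 W
4. P_total = 0.1923 W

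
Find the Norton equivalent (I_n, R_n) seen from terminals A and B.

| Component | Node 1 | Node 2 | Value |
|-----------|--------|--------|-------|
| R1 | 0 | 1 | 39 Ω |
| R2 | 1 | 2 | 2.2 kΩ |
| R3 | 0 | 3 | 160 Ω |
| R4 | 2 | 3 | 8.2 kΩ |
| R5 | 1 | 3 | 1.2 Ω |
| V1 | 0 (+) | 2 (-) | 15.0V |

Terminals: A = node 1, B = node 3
Find the Thévenin equivalent first; then I_n = V_th/R_th and R_n = R_th.
Step 1 — V_th is the open-circuit voltage V_A - V_B (nothing connected across the terminals).
Nodal analysis, taking node 2 as the 0 V reference.
Source V1 fixes V_0 = 15 V.
KCL at each unknown node (sum of currents leaving = 0; resistances in Ω):
  Node 1: (V_1 - 15)/39 + (V_1 - 0)/2200 + (V_1 - V_3)/1.2 = 0
  Node 3: (V_3 - 15)/160 + (V_3 - 0)/8200 + (V_3 - V_1)/1.2 = 0
Collecting terms (coefficients in siemens):
  0.8594·V_1 - 0.8333·V_3 = 0.3846
  0.8397·V_3 - 0.8333·V_1 = 0.09375
Determinant D = (0.8594)(0.8397) - (-0.8333)(-0.8333) = 0.02722
V_1 = [(0.3846)(0.8397) - (-0.8333)(0.09375)]/D = 14.73 V
V_3 = [(0.8594)(0.09375) - (0.3846)(-0.8333)]/D = 14.73 V
V_th = V_1 - V_3 = 14.73 - 14.73 = 0.0001576 V
Step 2 — R_th: zero the source — replace V1 by a short circuit (node 2 merges into node 0) — and find the resistance seen between A (node 1) and B (node 3).
Reduce the network between node 1 (A) and node 3 (B) by series/parallel combination:
  Rp1 = R1 ‖ R2 (parallel, both between nodes 0 and 1) = 1/(1/39 + 1/2200) = 38.32 Ω
  Rp2 = R3 ‖ R4 (parallel, both between nodes 0 and 3) = 1/(1/160 + 1/8200) = 156.9 Ω
  Rs1 = Rp1 + Rp2 (series, joined only at node 0) = 38.32 + 156.9 = 195.3 Ω
  Rp3 = R5 ‖ Rs1 (parallel, both between nodes 1 and 3) = 1/(1/1.2 + 1/195.3) = 1.193 Ω
R_th = 1.193 Ω
I_n = V_th/R_th = 0.0001576/1.193 = 0.0001322 A, and R_n = R_th = 1.193 Ω

Final answer: I_n = 0.0001322 A, R_n = 1.193 Ω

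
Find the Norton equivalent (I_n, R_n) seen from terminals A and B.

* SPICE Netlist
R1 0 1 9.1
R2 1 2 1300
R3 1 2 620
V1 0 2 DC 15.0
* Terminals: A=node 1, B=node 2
Find the Thévenin equivalent first; then I_n = V_th/R_th and R_n = R_th.
Step 1 — V_th is the open-circuit voltage V_A - V_B (nothing connected across the terminals).
Nodal analysis, taking node 2 as the 0 V reference.
Source V1 fixes V_0 = 15 V.
KCL at each unknown node (sum of currents leaving = 0; resistances in Ω):
  Node 1: (V_1 - 15)/9.1 + (V_1 - 0)/1300 + (V_1 - 0)/620 = 0
Collecting terms: 0.1123 × V_1 = 1.648  =>  V_1 = 14.68 V
V_th = V_1 - V_2 = 14.68 - 0 = 14.68 V
Step 2 — R_th: zero the source — replace V1 by a short circuit (node 2 merges into node 0) — and find the resistance seen between A (node 1) and B (node 0).
Reduce the network between node 1 (A) and node 0 (B) by series/parallel combination:
  Rp1 = R1 ‖ R2 ‖ R3 (parallel, all between nodes 0 and 1) = 1/(1/9.1 + 1/1300 + 1/620) = 8.907 Ω
R_th = 8.907 Ω
I_n = V_th/R_th = 14.68/8.907 = 1.648 A, and R_n = R_th = 8.907 Ω

Final answer: I_n = 1.648 A, R_n = 8.907 Ω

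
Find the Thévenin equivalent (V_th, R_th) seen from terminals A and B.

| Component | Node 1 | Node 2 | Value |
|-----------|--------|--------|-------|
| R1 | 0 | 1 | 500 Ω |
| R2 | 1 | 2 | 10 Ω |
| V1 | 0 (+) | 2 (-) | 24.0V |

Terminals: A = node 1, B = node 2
Step 1 — V_th is the open-circuit voltage V_A - V_B (nothing connected across the terminals).
Nodal analysis, taking node 2 as the 0 V reference.
Source V1 fixes V_0 = 24 V.
KCL at each unknown node (sum of currents leaving = 0; resistances in Ω):
  Node 1: (V_1 - 24)/500 + (V_1 - 0)/10 = 0
Collecting terms: 0.102 × V_1 = 0.048  =>  V_1 = 0.4706 V
V_th = V_1 - V_2 = 0.4706 - 0 = 0.4706 V
Step 2 — R_th: zero the source — replace V1 by a short circuit (node 2 merges into node 0) — and find the resistance seen between A (node 1) and B (node 0).
Reduce the network between node 1 (A) and node 0 (B) by series/parallel combination:
  Rp1 = R1 ‖ R2 (parallel, both between nodes 0 and 1) = 1/(1/500 + 1/10) = 9.804 Ω
R_th = 9.804 Ω

Final answer: V_th = 0.4706 V, R_th = 9.804 Ω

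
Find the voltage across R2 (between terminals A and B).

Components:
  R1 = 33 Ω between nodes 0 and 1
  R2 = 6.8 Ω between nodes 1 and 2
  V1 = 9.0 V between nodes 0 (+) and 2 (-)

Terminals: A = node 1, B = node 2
R1 and R2 are in series across V1 (node 0 → node 1 → node 2), and the output A–B is taken across R2, so this is a voltage divider.
Series current: I = V1/(R1 + R2) = 9/(33 + 6.8) = 9/39.8 = 0.2261 A
V_R2 = I × R2 = V1 × R2/(R1 + R2) = 9 × 6.8/39.8 = 1.538 V

Final answer: 1.538 V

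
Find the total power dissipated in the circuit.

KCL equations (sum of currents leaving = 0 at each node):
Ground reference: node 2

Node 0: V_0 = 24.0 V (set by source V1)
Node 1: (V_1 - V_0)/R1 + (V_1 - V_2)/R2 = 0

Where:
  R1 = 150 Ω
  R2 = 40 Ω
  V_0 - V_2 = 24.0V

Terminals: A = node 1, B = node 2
Nodal analysis, taking node 2 as the 0 V reference.
Source V1 fixes V_0 = 24 V.
KCL at each unknown node (sum of currents leaving = 0; resistances in Ω):
  Node 1: (V_1 - 24)/150 + (V_1 - 0)/40 = 0
Collecting terms: 0.03167 × V_1 = 0.16  =>  V_1 = 5.053 V
Power in each resistor, P = (ΔV)²/R:
  P_R1 = (24 - 5.053)²/150 = 2.393 W
  P_R2 = (5.053 - 0)²/40 = 0.6382 W
P_total = P_R1 + P_R2 = 3.032 W

Final answer: 3.032 W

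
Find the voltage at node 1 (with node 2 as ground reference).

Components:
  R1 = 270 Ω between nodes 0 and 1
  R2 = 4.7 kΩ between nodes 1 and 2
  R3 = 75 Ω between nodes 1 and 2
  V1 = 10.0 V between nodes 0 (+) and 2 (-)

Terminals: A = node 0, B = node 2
Nodal analysis, taking node 2 as the 0 V reference.
Source V1 fixes V_0 = 10 V.
KCL at each unknown node (sum of currents leaving = 0; resistances in Ω):
  Node 1: (V_1 - 10)/270 + (V_1 - 0)/4700 + (V_1 - 0)/75 = 0
Collecting terms: 0.01725 × V_1 = 0.03704  =>  V_1 = 2.147 V
The requested potential is V_1 = 2.147 V.

Final answer: V_1 = 2.147 V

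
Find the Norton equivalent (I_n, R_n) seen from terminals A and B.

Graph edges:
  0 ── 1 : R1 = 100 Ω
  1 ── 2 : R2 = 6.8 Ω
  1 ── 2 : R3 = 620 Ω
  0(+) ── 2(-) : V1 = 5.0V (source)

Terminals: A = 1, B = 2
Find the Thévenin equivalent first; then I_n = V_th/R_th and R_n = R_th.
Step 1 — V_th is the open-circuit voltage V_A - V_B (nothing connected across the terminals).
Nodal analysis, taking node 2 as the 0 V reference.
Source V1 fixes V_0 = 5 V.
KCL at each unknown node (sum of currents leaving = 0; resistances in Ω):
  Node 1: (V_1 - 5)/100 + (V_1 - 0)/6.8 + (V_1 - 0)/620 = 0
Collecting terms: 0.1587 × V_1 = 0.05  =>  V_1 = 0.3151 V
V_th = V_1 - V_2 = 0.3151 - 0 = 0.3151 V
Step 2 — R_th: zero the source — replace V1 by a short circuit (node 2 merges into node 0) — and find the resistance seen between A (node 1) and B (node 0).
Reduce the network between node 1 (A) and node 0 (B) by series/parallel combination:
  Rp1 = R1 ‖ R2 ‖ R3 (parallel, all between nodes 0 and 1) = 1/(1/100 + 1/6.8 + 1/620) = 6.302 Ω
R_th = 6.302 Ω
I_n = V_th/R_th = 0.3151/6.302 = 0.05 A, and R_n = R_th = 6.302 Ω

Final answer: I_n = 0.05 A, R_n = 6.302 Ω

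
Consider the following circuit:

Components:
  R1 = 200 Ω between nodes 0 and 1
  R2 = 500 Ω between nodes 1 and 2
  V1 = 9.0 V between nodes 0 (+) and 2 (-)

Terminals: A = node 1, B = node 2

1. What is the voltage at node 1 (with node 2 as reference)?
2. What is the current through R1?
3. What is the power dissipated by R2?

Nodal analysis, taking node 2 as the 0 V reference.
Source V1 fixes V_0 = 9 V.
KCL at each unknown node (sum of currents leaving = 0; resistances in Ω):
  Node 1: (V_1 - 9)/200 + (V_1 - 0)/500 = 0
Collecting terms: 0.007 × V_1 = 0.045  =>  V_1 = 6.429 V
Part 1:
  Read off the nodal solution: V_1 = 6.429 V
Part 2:
  I_R1 = (V_0 - V_1)/R1 = (9 - 6.429)/200 = 0.01286 A
  Magnitude: I_R1 = 0.01286 A
Part 3:
  I_R2 = (V_1 - V_2)/R2 = (6.429 - 0)/500 = 0.01286 A
  P_R2 = I_R2² × R2 = (0.01286)² × 500 = 0.08265 W

Final answers:
1. V_1 = 6.429 V
2. I_R1 = 0.01286 A
3. P_R2 = 0.08265 W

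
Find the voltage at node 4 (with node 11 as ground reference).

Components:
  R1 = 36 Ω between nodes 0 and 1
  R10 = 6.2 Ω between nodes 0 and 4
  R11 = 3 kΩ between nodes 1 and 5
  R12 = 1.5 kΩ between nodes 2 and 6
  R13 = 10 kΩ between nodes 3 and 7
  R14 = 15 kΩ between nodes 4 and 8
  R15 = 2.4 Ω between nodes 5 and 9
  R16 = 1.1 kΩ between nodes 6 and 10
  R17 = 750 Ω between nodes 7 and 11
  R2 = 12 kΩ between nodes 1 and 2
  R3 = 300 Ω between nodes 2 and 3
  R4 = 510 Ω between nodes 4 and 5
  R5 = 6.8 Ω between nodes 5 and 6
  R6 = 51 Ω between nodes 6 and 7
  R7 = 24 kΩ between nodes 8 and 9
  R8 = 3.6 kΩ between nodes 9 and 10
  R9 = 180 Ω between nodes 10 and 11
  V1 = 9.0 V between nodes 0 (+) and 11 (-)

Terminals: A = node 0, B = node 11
Nodal analysis, taking node 11 as the 0 V reference.
Source V1 fixes V_0 = 9 V.
KCL at each unknown node (sum of currents leaving = 0; resistances in Ω):
  Node 1: (V_1 - 9)/36 + (V_1 - V_2)/12000 + (V_1 - V_5)/3000 = 0
  Node 2: (V_2 - V_1)/12000 + (V_2 - V_3)/300 + (V_2 - V_6)/1500 = 0
  Node 3: (V_3 - V_2)/300 + (V_3 - V_7)/10000 = 0
  Node 4: (V_4 - V_5)/510 + (V_4 - 9)/6.2 + (V_4 - V_8)/15000 = 0
  Node 5: (V_5 - V_4)/510 + (V_5 - V_6)/6.8 + (V_5 - V_1)/3000 + (V_5 - V_9)/2.4 = 0
  Node 6: (V_6 - V_5)/6.8 + (V_6 - V_7)/51 + (V_6 - V_2)/1500 + (V_6 - V_10)/1100 = 0
  Node 7: (V_7 - V_6)/51 + (V_7 - V_3)/10000 + (V_7 - 0)/750 = 0
  Node 8: (V_8 - V_9)/24000 + (V_8 - V_4)/15000 = 0
  Node 9: (V_9 - V_8)/24000 + (V_9 - V_10)/3600 + (V_9 - V_5)/2.4 = 0
  Node 10: (V_10 - V_9)/3600 + (V_10 - 0)/180 + (V_10 - V_6)/1100 = 0
Collecting terms (coefficients in siemens):
  0.02819·V_1 - 0.00008333·V_2 - 0.0003333·V_5 = 0.25
  0.004083·V_2 - 0.00008333·V_1 - 0.003333·V_3 - 0.0006667·V_6 = 0
  0.003433·V_3 - 0.003333·V_2 - 0.0001·V_7 = 0
  0.1633·V_4 - 0.001961·V_5 - 0.00006667·V_8 = 1.452
  0.566·V_5 - 0.0003333·V_1 - 0.001961·V_4 - 0.1471·V_6 - 0.4167·V_9 = 0
  0.1682·V_6 - 0.0006667·V_2 - 0.1471·V_5 - 0.01961·V_7 - 0.0009091·V_10 = 0
  0.02104·V_7 - 0.0001·V_3 - 0.01961·V_6 = 0
  0.0001083·V_8 - 0.00006667·V_4 - 0.00004167·V_9 = 0
  0.417·V_9 - 0.4167·V_5 - 0.00004167·V_8 - 0.0002778·V_10 = 0
  0.006742·V_10 - 0.0009091·V_6 - 0.0002778·V_9 = 0
Solving these 10 simultaneous equations (Gaussian elimination) gives:
  V_1 = 8.937 V, V_2 = 4.996 V, V_3 = 4.976 V, V_4 = 8.947 V
  V_5 = 4.663 V, V_6 = 4.602 V, V_7 = 4.313 V, V_8 = 7.298 V
  V_9 = 4.66 V, V_10 = 0.8125 V
The requested potential is V_4 = 8.947 V.

Final answer: V_4 = 8.947 V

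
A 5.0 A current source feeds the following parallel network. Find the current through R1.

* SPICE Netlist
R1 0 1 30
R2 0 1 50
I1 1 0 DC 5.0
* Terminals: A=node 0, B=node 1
All resistors sit directly between nodes 0 and 1, so they are in parallel and share one voltage V; the full source current 5 A splits among them.
1/R_par = 1/30 + 1/50 = 0.05333 S  =>  R_par = 18.75 Ω
V = I × R_par = 5 × 18.75 = 93.75 V
I_R1 = V/R1 = 93.75/30 = 3.125 A

Final answer: 3.125 A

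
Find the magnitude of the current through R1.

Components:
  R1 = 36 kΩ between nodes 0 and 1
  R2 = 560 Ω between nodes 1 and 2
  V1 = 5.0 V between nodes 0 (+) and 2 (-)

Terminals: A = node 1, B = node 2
Nodal analysis, taking node 2 as the 0 V reference.
Source V1 fixes V_0 = 5 V.
KCL at each unknown node (sum of currents leaving = 0; resistances in Ω):
  Node 1: (V_1 - 5)/36000 + (V_1 - 0)/560 = 0
Collecting terms: 0.001813 × V_1 = 0.0001389  =>  V_1 = 0.07659 V
I_R1 = (V_0 - V_1)/R1 = (5 - 0.07659)/36000 = 0.0001368 A
|I_R1| = 0.0001368 A

Final answer: |I_R1| = 0.0001368 A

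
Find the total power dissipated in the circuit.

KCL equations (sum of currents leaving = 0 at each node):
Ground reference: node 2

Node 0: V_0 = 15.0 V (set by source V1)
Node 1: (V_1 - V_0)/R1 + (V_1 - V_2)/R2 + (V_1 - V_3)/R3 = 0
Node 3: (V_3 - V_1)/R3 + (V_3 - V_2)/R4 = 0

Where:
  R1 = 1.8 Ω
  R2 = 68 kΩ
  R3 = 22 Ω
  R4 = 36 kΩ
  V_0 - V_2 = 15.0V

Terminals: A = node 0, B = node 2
Nodal analysis, taking node 2 as the 0 V reference.
Source V1 fixes V_0 = 15 V.
KCL at each unknown node (sum of currents leaving = 0; resistances in Ω):
  Node 1: (V_1 - 15)/1.8 + (V_1 - 0)/68000 + (V_1 - V_3)/22 = 0
  Node 3: (V_3 - V_1)/22 + (V_3 - 0)/36000 = 0
Collecting terms (coefficients in siemens):
  0.601·V_1 - 0.04545·V_3 = 8.333
  0.04548·V_3 - 0.04545·V_1 = 0
Determinant D = (0.601)(0.04548) - (-0.04545)(-0.04545) = 0.02527
V_1 = [(8.333)(0.04548) - (-0.04545)(0)]/D = 15 V
V_3 = [(0.601)(0) - (8.333)(-0.04545)]/D = 14.99 V
Power in each resistor, P = (ΔV)²/R:
  P_R1 = (15 - 15)²/1.8 = 0.0000007303 W
  P_R2 = (15 - 0)²/68000 = 0.003308 W
  P_R3 = (15 - 14.99)²/22 = 0.000003814 W
  P_R4 = (0 - 14.99)²/36000 = 0.006241 W
P_total = P_R1 + P_R2 + P_R3 + P_R4 = 0.009554 W

Final answer: 0.009554 W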